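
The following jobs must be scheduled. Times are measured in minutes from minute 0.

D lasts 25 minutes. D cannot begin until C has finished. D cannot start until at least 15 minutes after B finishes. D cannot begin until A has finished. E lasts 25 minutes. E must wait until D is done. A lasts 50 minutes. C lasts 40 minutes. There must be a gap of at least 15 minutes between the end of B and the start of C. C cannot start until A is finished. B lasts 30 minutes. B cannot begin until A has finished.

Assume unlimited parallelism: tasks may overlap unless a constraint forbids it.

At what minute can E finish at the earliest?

185

A can start immediately at minute 0; it finishes at minute 50.
After A (finishes minute 50), B can start at minute 50 and finishes at minute 80.
For C: B (finishes minute 80, plus 15-minute gap → minute 95); A (finishes minute 50). Taking the maximum gives a start of minute 95, and it finishes at 95 + 40 = minute 135.
D cannot start until C (finishes minute 135); B (finishes minute 80, plus 15-minute gap → minute 95); A (finishes minute 50). The controlling bound is minute 135, so D finishes at 135 + 25 = minute 160.
E waits on D (finishes minute 160), so it starts at minute 160 and finishes at 160 + 25 = minute 185.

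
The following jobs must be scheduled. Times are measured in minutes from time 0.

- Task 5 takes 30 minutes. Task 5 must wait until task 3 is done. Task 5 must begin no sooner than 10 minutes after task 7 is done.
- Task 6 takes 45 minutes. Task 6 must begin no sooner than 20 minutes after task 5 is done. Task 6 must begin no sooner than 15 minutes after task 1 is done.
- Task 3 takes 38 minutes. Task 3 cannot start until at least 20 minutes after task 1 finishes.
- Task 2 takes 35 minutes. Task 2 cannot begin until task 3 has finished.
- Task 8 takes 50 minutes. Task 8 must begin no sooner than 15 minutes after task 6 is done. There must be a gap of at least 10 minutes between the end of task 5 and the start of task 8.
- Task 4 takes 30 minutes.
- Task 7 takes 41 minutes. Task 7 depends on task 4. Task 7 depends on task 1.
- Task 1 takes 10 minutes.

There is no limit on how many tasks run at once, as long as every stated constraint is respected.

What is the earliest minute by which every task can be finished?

Task 4 can start immediately at minute 0; it finishes at minute 30.
Nothing blocks task 1, so it runs from minute 0 to minute 10.
For task 7: task 4 (finishes minute 30); task 1 (finishes minute 10). Taking the maximum gives a start of minute 30, and it finishes at 30 + 41 = minute 71.
Task 3 cannot begin until task 1 (finishes minute 10, plus 20-minute gap → minute 30). It runs from minute 30 to 30 + 38 = minute 68.
Task 5 cannot start until task 3 (finishes minute 68); task 7 (finishes minute 71, plus 10-minute gap → minute 81). The controlling bound is minute 81, so task 5 finishes at 81 + 30 = minute 111.
Task 6 needs all of task 5 (finishes minute 111, plus 20-minute gap → minute 131); task 1 (finishes minute 10, plus 15-minute gap → minute 25). That puts its earliest start at minute 131; it finishes at 131 + 45 = minute 176.
Task 8 has to wait for task 6 (finishes minute 176, plus 15-minute gap → minute 191); task 5 (finishes minute 111, plus 10-minute gap → minute 121). The latest of these is minute 191, so task 8 runs minute 191 to 191 + 50 = minute 241.
Task 2 cannot begin until task 3 (finishes minute 68). It runs from minute 68 to 68 + 35 = minute 103.
All tasks are finished once the last one completes. Finish times: Task 1 at 10, Task 2 at 103, Task 3 at 68, Task 4 at 30, Task 5 at 111, Task 6 at 176, Task 7 at 71, Task 8 at 241. The latest is minute 241.

241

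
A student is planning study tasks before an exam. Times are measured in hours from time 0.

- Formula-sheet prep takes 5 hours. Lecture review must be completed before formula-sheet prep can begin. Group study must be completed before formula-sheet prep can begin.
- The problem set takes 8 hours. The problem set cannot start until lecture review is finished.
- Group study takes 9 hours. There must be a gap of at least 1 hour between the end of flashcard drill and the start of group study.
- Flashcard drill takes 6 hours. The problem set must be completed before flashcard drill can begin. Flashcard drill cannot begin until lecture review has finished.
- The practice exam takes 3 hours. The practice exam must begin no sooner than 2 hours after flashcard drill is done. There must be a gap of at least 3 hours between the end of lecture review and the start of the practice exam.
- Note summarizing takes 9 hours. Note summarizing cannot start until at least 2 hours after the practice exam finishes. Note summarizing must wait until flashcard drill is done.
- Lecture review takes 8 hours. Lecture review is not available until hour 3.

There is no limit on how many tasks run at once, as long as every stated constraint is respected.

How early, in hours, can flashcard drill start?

Lecture review waits on its own release at hour 3, so it starts at hour 3 and finishes at 3 + 8 = hour 11.
The problem set waits on lecture review (finishes hour 11), so it starts at hour 11 and finishes at 11 + 8 = hour 19.
Flashcard drill waits on the problem set (finishes hour 19); lecture review (finishes hour 11). The latest of these is hour 19, which is the earliest flashcard drill can start.

19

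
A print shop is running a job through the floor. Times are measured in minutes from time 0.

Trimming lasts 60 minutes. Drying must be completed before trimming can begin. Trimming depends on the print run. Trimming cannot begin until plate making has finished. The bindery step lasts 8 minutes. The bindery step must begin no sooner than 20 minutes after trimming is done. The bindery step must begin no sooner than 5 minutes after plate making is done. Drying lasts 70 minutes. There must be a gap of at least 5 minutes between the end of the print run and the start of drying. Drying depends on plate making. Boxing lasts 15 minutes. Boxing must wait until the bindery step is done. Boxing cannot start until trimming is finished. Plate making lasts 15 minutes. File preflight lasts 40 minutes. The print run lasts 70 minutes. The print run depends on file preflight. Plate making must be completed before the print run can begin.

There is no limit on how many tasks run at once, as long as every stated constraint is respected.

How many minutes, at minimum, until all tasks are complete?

Nothing blocks plate making, so it runs from minute 0 to minute 15.
File preflight has no prerequisites, so it starts at minute 0 and finishes at minute 40.
For the print run: file preflight (finishes minute 40); plate making (finishes minute 15). Taking the maximum gives a start of minute 40, and it finishes at 40 + 70 = minute 110.
Drying needs all of the print run (finishes minute 110, plus 5-minute gap → minute 115); plate making (finishes minute 15). That puts its earliest start at minute 115; it finishes at 115 + 70 = minute 185.
Trimming has to wait for drying (finishes minute 185); the print run (finishes minute 110); plate making (finishes minute 15). The latest of these is minute 185, so trimming runs minute 185 to 185 + 60 = minute 245.
The bindery step needs all of trimming (finishes minute 245, plus 20-minute gap → minute 265); plate making (finishes minute 15, plus 5-minute gap → minute 20). That puts its earliest start at minute 265; it finishes at 265 + 8 = minute 273.
Boxing cannot start until the bindery step (finishes minute 273); trimming (finishes minute 245). The controlling bound is minute 273, so boxing finishes at 273 + 15 = minute 288.
All tasks are finished once the last one completes. Finish times: File preflight at 40, Plate making at 15, The print run at 110, Drying at 185, Trimming at 245, The bindery step at 273, Boxing at 288. The latest is minute 288.

288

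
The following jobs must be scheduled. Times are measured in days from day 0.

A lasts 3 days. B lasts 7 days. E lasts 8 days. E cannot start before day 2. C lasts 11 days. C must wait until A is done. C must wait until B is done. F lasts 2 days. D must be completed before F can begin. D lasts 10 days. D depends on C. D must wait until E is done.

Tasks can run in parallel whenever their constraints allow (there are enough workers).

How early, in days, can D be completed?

28

E cannot begin until its own release at day 2. It runs from day 2 to 2 + 8 = day 10.
B can start immediately at day 0; it finishes at day 7.
Nothing blocks A, so it runs from day 0 to day 3.
C needs all of A (finishes day 3); B (finishes day 7). That puts its earliest start at day 7; it finishes at 7 + 11 = day 18.
D needs all of C (finishes day 18); E (finishes day 10). That puts its earliest start at day 18; it finishes at 18 + 10 = day 28.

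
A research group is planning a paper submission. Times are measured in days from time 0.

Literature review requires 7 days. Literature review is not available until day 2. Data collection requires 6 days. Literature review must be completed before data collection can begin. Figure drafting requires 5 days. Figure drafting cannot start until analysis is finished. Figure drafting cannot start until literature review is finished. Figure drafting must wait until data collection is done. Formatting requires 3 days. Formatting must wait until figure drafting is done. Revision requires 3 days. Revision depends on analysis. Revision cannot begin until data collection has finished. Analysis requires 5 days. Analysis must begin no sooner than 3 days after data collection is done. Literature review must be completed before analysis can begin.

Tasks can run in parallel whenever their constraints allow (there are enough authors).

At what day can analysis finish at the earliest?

23

Literature review waits on its own release at day 2, so it starts at day 2 and finishes at 2 + 7 = day 9.
After literature review (finishes day 9), data collection can start at day 9 and finishes at day 15.
Analysis cannot start until data collection (finishes day 15, plus 3-day gap → day 18); literature review (finishes day 9). The controlling bound is day 18, so analysis finishes at 18 + 5 = day 23.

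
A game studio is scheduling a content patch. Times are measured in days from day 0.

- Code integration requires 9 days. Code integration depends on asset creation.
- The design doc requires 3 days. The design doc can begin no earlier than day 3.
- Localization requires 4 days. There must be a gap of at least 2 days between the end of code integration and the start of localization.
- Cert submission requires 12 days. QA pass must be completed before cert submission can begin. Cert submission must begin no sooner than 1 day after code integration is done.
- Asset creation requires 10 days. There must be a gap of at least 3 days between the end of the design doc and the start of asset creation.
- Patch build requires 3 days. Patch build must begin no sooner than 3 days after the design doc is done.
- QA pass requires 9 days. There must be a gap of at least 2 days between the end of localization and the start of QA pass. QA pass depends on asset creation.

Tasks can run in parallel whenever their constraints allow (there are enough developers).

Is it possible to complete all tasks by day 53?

After its own release at day 3, the design doc can start at day 3 and finishes at day 6.
Patch build waits on the design doc (finishes day 6, plus 3-day gap → day 9), so it starts at day 9 and finishes at 9 + 3 = day 12.
After the design doc (finishes day 6, plus 3-day gap → day 9), asset creation can start at day 9 and finishes at day 19.
Code integration waits on asset creation (finishes day 19), so it starts at day 19 and finishes at 19 + 9 = day 28.
Localization cannot begin until code integration (finishes day 28, plus 2-day gap → day 30). It runs from day 30 to 30 + 4 = day 34.
QA pass has to wait for localization (finishes day 34, plus 2-day gap → day 36); asset creation (finishes day 19). The latest of these is day 36, so QA pass runs day 36 to 36 + 9 = day 45.
Cert submission has to wait for QA pass (finishes day 45); code integration (finishes day 28, plus 1-day gap → day 29). The latest of these is day 45, so cert submission runs day 45 to 45 + 12 = day 57.
The earliest everything can be done is day 57, which is after the deadline of 53, so it is not possible.

No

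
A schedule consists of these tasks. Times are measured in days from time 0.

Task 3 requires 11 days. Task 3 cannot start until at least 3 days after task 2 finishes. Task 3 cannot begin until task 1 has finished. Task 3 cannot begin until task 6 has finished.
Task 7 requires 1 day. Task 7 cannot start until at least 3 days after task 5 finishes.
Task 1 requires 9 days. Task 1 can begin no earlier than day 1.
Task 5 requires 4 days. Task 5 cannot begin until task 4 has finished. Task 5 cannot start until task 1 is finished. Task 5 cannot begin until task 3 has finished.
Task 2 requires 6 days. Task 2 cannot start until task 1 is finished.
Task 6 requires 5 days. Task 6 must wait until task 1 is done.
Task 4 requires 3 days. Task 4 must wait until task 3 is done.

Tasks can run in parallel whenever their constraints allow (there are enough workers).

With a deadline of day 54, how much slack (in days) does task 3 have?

Task 1 waits on its own release at day 1, so it starts at day 1 and finishes at 1 + 9 = day 10.
Task 6 cannot begin until task 1 (finishes day 10). It runs from day 10 to 10 + 5 = day 15.
Task 2 waits on task 1 (finishes day 10), so it starts at day 10 and finishes at 10 + 6 = day 16.
Task 3 needs all of task 2 (finishes day 16, plus 3-day gap → day 19); task 1 (finishes day 10); task 6 (finishes day 15). That puts its earliest start at day 19; it finishes at 19 + 11 = day 30.

Working backward from the deadline:
Nothing follows task 7; the deadline of day 54 is its only limit. It must start by 54 − 1 = day 53.
Task 5 has to be done before task 7 (must start by day 53, minus 3-day gap → day 50). That means finishing by day 50, i.e. starting by 50 − 4 = day 46.
Task 4 feeds into task 5 (must start by day 46); so task 4 must finish by day 46 and therefore start by day 43.
Task 3 must finish in time for task 4 (must start by day 43); task 5 (must start by day 46). The tightest is day 43, so task 3 must start by 43 − 11 = day 32.
So task 3 can start as early as day 19 and as late as day 32, giving 32 − 19 = 13 days of slack.

13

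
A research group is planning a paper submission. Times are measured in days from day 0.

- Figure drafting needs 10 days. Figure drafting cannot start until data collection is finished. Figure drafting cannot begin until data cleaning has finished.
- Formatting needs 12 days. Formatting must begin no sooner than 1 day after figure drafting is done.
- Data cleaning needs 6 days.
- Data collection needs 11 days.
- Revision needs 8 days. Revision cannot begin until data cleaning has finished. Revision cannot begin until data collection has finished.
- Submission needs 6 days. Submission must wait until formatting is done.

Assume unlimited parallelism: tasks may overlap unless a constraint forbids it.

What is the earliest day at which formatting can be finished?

34

Data cleaning has no prerequisites, so it starts at day 0 and finishes at day 6.
Nothing blocks data collection, so it runs from day 0 to day 11.
For figure drafting: data collection (finishes day 11); data cleaning (finishes day 6). Taking the maximum gives a start of day 11, and it finishes at 11 + 10 = day 21.
After figure drafting (finishes day 21, plus 1-day gap → day 22), formatting can start at day 22 and finishes at day 34.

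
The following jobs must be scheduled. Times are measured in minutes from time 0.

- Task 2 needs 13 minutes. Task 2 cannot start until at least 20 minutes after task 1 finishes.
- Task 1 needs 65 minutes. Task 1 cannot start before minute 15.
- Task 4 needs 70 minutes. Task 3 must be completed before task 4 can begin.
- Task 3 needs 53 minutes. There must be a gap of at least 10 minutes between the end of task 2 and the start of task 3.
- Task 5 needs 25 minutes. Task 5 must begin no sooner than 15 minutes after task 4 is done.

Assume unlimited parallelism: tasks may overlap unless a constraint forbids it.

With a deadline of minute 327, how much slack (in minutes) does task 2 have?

After its own release at minute 15, task 1 can start at minute 15 and finishes at minute 80.
After task 1 (finishes minute 80, plus 20-minute gap → minute 100), task 2 can start at minute 100 and finishes at minute 113.

Working backward from the deadline:
Nothing follows task 5; the deadline of minute 327 is its only limit. It must start by 327 − 25 = minute 302.
Task 4 has to be done before task 5 (must start by minute 302, minus 15-minute gap → minute 287). That means finishing by minute 287, i.e. starting by 287 − 70 = minute 217.
Since task 4 (must start by minute 217) depends on it, task 3 must finish by minute 217. Backing off its 53-minute duration gives a latest start of minute 164.
Task 2 feeds into task 3 (must start by minute 164, minus 10-minute gap → minute 154); so task 2 must finish by minute 154 and therefore start by minute 141.
So task 2 can start as early as minute 100 and as late as minute 141, giving 141 − 100 = 41 minutes of slack.

41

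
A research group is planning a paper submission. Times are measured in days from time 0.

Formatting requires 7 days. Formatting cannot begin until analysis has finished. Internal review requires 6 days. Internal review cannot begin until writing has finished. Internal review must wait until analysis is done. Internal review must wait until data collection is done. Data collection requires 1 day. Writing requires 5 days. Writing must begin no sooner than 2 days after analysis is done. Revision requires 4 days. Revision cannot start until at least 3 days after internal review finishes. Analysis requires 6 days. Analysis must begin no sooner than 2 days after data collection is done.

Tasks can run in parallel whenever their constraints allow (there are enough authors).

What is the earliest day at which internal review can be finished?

22

Data collection has no prerequisites, so it starts at day 0 and finishes at day 1.
After data collection (finishes day 1, plus 2-day gap → day 3), analysis can start at day 3 and finishes at day 9.
After analysis (finishes day 9, plus 2-day gap → day 11), writing can start at day 11 and finishes at day 16.
For internal review: writing (finishes day 16); analysis (finishes day 9); data collection (finishes day 1). Taking the maximum gives a start of day 16, and it finishes at 16 + 6 = day 22.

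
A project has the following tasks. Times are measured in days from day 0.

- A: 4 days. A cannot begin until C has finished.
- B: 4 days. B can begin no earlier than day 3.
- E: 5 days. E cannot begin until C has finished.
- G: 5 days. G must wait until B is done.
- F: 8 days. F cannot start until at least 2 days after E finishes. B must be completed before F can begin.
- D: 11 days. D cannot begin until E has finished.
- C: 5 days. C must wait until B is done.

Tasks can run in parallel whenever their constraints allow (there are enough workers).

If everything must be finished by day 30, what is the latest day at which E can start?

D has no dependents, so it just needs to finish by day 30. Starting by 30 − 11 = day 19 achieves that.
To finish by day 30, F (duration 8) must start no later than day 22.
For E: D (must start by day 19); F (must start by day 22, minus 2-day gap → day 20). The most restrictive is day 19; with a 5-day duration, E must start by day 14.

14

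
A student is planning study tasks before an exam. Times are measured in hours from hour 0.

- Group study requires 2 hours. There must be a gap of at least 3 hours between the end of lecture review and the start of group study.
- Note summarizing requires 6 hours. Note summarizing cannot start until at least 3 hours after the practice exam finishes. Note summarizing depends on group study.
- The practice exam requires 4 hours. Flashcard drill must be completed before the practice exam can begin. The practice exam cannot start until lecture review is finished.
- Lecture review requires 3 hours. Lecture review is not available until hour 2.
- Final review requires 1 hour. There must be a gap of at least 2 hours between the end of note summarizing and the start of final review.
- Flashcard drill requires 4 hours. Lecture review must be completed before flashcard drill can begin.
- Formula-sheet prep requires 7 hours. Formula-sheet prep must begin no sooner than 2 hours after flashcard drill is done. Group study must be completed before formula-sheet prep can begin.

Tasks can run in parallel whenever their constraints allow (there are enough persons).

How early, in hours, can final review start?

After its own release at hour 2, lecture review can start at hour 2 and finishes at hour 5.
Group study cannot begin until lecture review (finishes hour 5, plus 3-hour gap → hour 8). It runs from hour 8 to 8 + 2 = hour 10.
After lecture review (finishes hour 5), flashcard drill can start at hour 5 and finishes at hour 9.
The practice exam has to wait for flashcard drill (finishes hour 9); lecture review (finishes hour 5). The latest of these is hour 9, so the practice exam runs hour 9 to 9 + 4 = hour 13.
Note summarizing needs all of the practice exam (finishes hour 13, plus 3-hour gap → hour 16); group study (finishes hour 10). That puts its earliest start at hour 16; it finishes at 16 + 6 = hour 22.
Final review waits on note summarizing (finishes hour 22, plus 2-hour gap → hour 24), so the earliest it can start is hour 24.

24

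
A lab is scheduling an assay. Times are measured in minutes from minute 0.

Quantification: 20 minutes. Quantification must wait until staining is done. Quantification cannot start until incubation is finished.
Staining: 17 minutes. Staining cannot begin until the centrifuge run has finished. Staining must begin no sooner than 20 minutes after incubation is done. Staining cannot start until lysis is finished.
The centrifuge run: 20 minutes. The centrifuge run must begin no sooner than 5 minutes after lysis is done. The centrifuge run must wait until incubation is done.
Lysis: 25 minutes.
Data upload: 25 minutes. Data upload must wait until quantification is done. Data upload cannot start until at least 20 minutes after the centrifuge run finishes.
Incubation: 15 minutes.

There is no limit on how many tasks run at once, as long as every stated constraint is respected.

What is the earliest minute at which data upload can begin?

Nothing blocks incubation, so it runs from minute 0 to minute 15.
Nothing blocks lysis, so it runs from minute 0 to minute 25.
The centrifuge run needs all of lysis (finishes minute 25, plus 5-minute gap → minute 30); incubation (finishes minute 15). That puts its earliest start at minute 30; it finishes at 30 + 20 = minute 50.
Staining has to wait for the centrifuge run (finishes minute 50); incubation (finishes minute 15, plus 20-minute gap → minute 35); lysis (finishes minute 25). The latest of these is minute 50, so staining runs minute 50 to 50 + 17 = minute 67.
Quantification has to wait for staining (finishes minute 67); incubation (finishes minute 15). The latest of these is minute 67, so quantification runs minute 67 to 67 + 20 = minute 87.
Data upload waits on quantification (finishes minute 87); the centrifuge run (finishes minute 50, plus 20-minute gap → minute 70). The latest of these is minute 87, which is the earliest data upload can start.

87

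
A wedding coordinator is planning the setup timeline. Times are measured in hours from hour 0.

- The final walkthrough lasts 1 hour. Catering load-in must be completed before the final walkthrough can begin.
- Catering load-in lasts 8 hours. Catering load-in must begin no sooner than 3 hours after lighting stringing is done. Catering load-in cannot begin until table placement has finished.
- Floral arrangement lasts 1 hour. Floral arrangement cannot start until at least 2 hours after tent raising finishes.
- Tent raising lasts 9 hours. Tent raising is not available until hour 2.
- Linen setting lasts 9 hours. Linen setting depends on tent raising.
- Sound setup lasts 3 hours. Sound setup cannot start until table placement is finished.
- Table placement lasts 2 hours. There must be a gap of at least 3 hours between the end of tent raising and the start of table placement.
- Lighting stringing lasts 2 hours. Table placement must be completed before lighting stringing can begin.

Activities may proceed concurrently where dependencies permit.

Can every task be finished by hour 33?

Tent raising waits on its own release at hour 2, so it starts at hour 2 and finishes at 2 + 9 = hour 11.
Floral arrangement cannot begin until tent raising (finishes hour 11, plus 2-hour gap → hour 13). It runs from hour 13 to 13 + 1 = hour 14.
After tent raising (finishes hour 11), linen setting can start at hour 11 and finishes at hour 20.
After tent raising (finishes hour 11, plus 3-hour gap → hour 14), table placement can start at hour 14 and finishes at hour 16.
Sound setup waits on table placement (finishes hour 16), so it starts at hour 16 and finishes at 16 + 3 = hour 19.
After table placement (finishes hour 16), lighting stringing can start at hour 16 and finishes at hour 18.
Catering load-in needs all of lighting stringing (finishes hour 18, plus 3-hour gap → hour 21); table placement (finishes hour 16). That puts its earliest start at hour 21; it finishes at 21 + 8 = hour 29.
The final walkthrough waits on catering load-in (finishes hour 29), so it starts at hour 29 and finishes at 29 + 1 = hour 30.
Every task is finished by hour 30, which is no later than the deadline of 33, so the schedule is feasible.

Yes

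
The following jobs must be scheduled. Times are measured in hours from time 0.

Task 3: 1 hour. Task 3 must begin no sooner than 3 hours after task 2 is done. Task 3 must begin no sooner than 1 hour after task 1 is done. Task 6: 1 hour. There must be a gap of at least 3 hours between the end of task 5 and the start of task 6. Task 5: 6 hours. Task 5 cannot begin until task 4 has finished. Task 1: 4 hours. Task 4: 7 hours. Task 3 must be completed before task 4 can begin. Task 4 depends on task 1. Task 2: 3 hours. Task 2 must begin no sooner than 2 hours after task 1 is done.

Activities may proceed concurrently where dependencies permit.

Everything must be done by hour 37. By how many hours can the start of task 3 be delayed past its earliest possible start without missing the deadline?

Task 1 has no prerequisites, so it starts at hour 0 and finishes at hour 4.
After task 1 (finishes hour 4, plus 2-hour gap → hour 6), task 2 can start at hour 6 and finishes at hour 9.
For task 3: task 2 (finishes hour 9, plus 3-hour gap → hour 12); task 1 (finishes hour 4, plus 1-hour gap → hour 5). Taking the maximum gives a start of hour 12, and it finishes at 12 + 1 = hour 13.

Working backward from the deadline:
Task 6 has no dependents, so it just needs to finish by hour 37. Starting by 37 − 1 = hour 36 achieves that.
Task 5 feeds into task 6 (must start by hour 36, minus 3-hour gap → hour 33); so task 5 must finish by hour 33 and therefore start by hour 27.
Task 4 must finish before task 5 (must start by hour 27). With a 7-hour duration, task 4 must start by 27 − 7 = hour 20.
Task 3 feeds into task 4 (must start by hour 20); so task 3 must finish by hour 20 and therefore start by hour 19.
So task 3 can start as early as hour 12 and as late as hour 19, giving 19 − 12 = 7 hours of slack.

7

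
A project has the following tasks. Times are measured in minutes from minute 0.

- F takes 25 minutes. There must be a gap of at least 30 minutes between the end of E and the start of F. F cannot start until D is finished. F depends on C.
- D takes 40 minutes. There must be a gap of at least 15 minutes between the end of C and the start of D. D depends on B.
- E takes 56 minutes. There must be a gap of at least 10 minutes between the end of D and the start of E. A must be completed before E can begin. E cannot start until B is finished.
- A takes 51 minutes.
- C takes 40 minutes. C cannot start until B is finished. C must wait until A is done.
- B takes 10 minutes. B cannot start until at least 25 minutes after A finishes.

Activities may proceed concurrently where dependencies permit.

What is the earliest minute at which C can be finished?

Nothing blocks A, so it runs from minute 0 to minute 51.
B cannot begin until A (finishes minute 51, plus 25-minute gap → minute 76). It runs from minute 76 to 76 + 10 = minute 86.
C cannot start until B (finishes minute 86); A (finishes minute 51). The controlling bound is minute 86, so C finishes at 86 + 40 = minute 126.

126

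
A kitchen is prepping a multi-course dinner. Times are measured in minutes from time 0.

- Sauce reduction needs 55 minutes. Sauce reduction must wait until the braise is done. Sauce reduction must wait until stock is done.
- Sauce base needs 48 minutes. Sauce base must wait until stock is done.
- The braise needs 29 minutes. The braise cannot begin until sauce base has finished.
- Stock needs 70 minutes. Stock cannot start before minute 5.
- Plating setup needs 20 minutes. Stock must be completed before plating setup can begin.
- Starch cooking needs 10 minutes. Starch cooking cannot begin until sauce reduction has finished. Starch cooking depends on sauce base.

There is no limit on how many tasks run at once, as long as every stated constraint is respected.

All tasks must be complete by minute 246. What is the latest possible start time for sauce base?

104

Starch cooking has no dependents, so it just needs to finish by minute 246. Starting by 246 − 10 = minute 236 achieves that.
Sauce reduction feeds into starch cooking (must start by minute 236); so sauce reduction must finish by minute 236 and therefore start by minute 181.
Since sauce reduction (must start by minute 181) depends on it, the braise must finish by minute 181. Backing off its 29-minute duration gives a latest start of minute 152.
Sauce base has several dependents: the braise (must start by minute 152); starch cooking (must start by minute 236). The earliest of those limits is minute 152, so sauce base must start by 152 − 48 = minute 104.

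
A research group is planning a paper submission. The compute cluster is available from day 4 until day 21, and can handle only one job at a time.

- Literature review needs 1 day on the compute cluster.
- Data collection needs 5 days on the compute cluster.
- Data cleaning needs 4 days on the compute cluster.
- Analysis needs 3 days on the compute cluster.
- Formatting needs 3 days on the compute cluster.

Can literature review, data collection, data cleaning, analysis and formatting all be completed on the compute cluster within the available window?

The compute cluster window is 21 − 4 = 17 days.
Running back to back, the jobs need 1 + 5 + 4 + 3 + 3 = 16 days on the compute cluster.
Since 16 ≤ 17, they fit within the window.

Yes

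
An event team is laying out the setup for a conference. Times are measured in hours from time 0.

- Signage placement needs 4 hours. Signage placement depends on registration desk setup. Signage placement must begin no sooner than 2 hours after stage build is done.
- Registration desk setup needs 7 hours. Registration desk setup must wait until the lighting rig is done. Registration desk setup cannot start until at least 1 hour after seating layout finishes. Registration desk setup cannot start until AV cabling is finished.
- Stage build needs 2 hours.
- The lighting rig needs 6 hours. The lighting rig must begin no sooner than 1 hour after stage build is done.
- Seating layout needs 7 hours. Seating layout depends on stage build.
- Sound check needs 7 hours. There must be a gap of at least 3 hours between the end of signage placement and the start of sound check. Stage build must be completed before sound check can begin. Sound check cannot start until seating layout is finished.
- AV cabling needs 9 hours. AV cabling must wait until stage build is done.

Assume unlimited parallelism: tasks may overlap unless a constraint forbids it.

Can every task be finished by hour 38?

Yes

Stage build can start immediately at hour 0; it finishes at hour 2.
Seating layout cannot begin until stage build (finishes hour 2). It runs from hour 2 to 2 + 7 = hour 9.
AV cabling cannot begin until stage build (finishes hour 2). It runs from hour 2 to 2 + 9 = hour 11.
The lighting rig waits on stage build (finishes hour 2, plus 1-hour gap → hour 3), so it starts at hour 3 and finishes at 3 + 6 = hour 9.
Registration desk setup cannot start until the lighting rig (finishes hour 9); seating layout (finishes hour 9, plus 1-hour gap → hour 10); AV cabling (finishes hour 11). The controlling bound is hour 11, so registration desk setup finishes at 11 + 7 = hour 18.
For signage placement: registration desk setup (finishes hour 18); stage build (finishes hour 2, plus 2-hour gap → hour 4). Taking the maximum gives a start of hour 18, and it finishes at 18 + 4 = hour 22.
For sound check: signage placement (finishes hour 22, plus 3-hour gap → hour 25); stage build (finishes hour 2); seating layout (finishes hour 9). Taking the maximum gives a start of hour 25, and it finishes at 25 + 7 = hour 32.
Every task is finished by hour 32, which is no later than the deadline of 38, so the schedule is feasible.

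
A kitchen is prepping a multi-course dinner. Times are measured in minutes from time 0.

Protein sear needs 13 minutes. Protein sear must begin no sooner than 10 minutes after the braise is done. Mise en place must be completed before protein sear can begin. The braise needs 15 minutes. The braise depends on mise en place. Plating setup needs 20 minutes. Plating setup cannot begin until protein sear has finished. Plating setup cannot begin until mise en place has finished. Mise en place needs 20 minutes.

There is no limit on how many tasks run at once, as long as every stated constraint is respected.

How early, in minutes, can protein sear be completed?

Mise en place has no prerequisites, so it starts at minute 0 and finishes at minute 20.
The braise waits on mise en place (finishes minute 20), so it starts at minute 20 and finishes at 20 + 15 = minute 35.
Protein sear has to wait for the braise (finishes minute 35, plus 10-minute gap → minute 45); mise en place (finishes minute 20). The latest of these is minute 45, so protein sear runs minute 45 to 45 + 13 = minute 58.

58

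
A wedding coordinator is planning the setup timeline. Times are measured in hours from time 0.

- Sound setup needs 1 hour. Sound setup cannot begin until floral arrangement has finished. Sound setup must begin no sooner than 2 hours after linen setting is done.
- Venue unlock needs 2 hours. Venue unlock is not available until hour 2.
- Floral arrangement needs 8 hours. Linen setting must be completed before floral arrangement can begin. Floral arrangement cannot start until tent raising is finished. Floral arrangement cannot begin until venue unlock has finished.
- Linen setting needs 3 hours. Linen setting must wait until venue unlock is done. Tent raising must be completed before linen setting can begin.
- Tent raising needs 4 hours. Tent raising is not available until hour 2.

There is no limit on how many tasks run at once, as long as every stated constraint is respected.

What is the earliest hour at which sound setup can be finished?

After its own release at hour 2, tent raising can start at hour 2 and finishes at hour 6.
Venue unlock waits on its own release at hour 2, so it starts at hour 2 and finishes at 2 + 2 = hour 4.
Linen setting has to wait for venue unlock (finishes hour 4); tent raising (finishes hour 6). The latest of these is hour 6, so linen setting runs hour 6 to 6 + 3 = hour 9.
Floral arrangement has to wait for linen setting (finishes hour 9); tent raising (finishes hour 6); venue unlock (finishes hour 4). The latest of these is hour 9, so floral arrangement runs hour 9 to 9 + 8 = hour 17.
Sound setup needs all of floral arrangement (finishes hour 17); linen setting (finishes hour 9, plus 2-hour gap → hour 11). That puts its earliest start at hour 17; it finishes at 17 + 1 = hour 18.

18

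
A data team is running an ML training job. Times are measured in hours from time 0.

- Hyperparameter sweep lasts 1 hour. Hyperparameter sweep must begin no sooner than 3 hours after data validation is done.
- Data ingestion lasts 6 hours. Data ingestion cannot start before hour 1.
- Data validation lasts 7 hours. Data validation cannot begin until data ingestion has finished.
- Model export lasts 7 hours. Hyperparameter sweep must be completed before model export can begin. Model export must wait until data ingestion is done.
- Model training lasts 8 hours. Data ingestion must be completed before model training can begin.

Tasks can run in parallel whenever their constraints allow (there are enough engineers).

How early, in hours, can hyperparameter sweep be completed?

18

Data ingestion waits on its own release at hour 1, so it starts at hour 1 and finishes at 1 + 6 = hour 7.
Data validation cannot begin until data ingestion (finishes hour 7). It runs from hour 7 to 7 + 7 = hour 14.
Hyperparameter sweep waits on data validation (finishes hour 14, plus 3-hour gap → hour 17), so it starts at hour 17 and finishes at 17 + 1 = hour 18.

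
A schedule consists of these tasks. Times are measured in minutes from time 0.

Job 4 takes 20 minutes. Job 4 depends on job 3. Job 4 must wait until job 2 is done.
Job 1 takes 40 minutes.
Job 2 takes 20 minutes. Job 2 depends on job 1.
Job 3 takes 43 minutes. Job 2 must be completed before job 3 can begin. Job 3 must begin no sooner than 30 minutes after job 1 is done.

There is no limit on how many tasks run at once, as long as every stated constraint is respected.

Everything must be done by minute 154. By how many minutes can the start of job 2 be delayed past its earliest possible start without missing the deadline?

31

Job 1 has no prerequisites, so it starts at minute 0 and finishes at minute 40.
Job 2 cannot begin until job 1 (finishes minute 40). It runs from minute 40 to 40 + 20 = minute 60.

Working backward from the deadline:
Nothing follows job 4; the deadline of minute 154 is its only limit. It must start by 154 − 20 = minute 134.
Job 3 must finish before job 4 (must start by minute 134). With a 43-minute duration, job 3 must start by 134 − 43 = minute 91.
Job 2 feeds job 3 (must start by minute 91); job 4 (must start by minute 134). Taking the minimum, job 2 must finish by minute 91 and start by 91 − 20 = minute 71.
So job 2 can start as early as minute 40 and as late as minute 71, giving 71 − 40 = 31 minutes of slack.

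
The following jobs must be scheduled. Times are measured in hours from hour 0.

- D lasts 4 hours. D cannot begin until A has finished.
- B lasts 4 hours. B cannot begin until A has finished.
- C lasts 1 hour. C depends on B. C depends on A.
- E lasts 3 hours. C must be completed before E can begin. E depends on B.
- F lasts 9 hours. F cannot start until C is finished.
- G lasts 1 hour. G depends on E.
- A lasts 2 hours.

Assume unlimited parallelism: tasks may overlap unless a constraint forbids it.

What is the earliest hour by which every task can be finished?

16

A has no prerequisites, so it starts at hour 0 and finishes at hour 2.
D cannot begin until A (finishes hour 2). It runs from hour 2 to 2 + 4 = hour 6.
After A (finishes hour 2), B can start at hour 2 and finishes at hour 6.
C needs all of B (finishes hour 6); A (finishes hour 2). That puts its earliest start at hour 6; it finishes at 6 + 1 = hour 7.
F waits on C (finishes hour 7), so it starts at hour 7 and finishes at 7 + 9 = hour 16.
For E: C (finishes hour 7); B (finishes hour 6). Taking the maximum gives a start of hour 7, and it finishes at 7 + 3 = hour 10.
G waits on E (finishes hour 10), so it starts at hour 10 and finishes at 10 + 1 = hour 11.
All tasks are finished once the last one completes. Finish times: A at 2, B at 6, C at 7, D at 6, E at 10, F at 16, G at 11. The latest is hour 16.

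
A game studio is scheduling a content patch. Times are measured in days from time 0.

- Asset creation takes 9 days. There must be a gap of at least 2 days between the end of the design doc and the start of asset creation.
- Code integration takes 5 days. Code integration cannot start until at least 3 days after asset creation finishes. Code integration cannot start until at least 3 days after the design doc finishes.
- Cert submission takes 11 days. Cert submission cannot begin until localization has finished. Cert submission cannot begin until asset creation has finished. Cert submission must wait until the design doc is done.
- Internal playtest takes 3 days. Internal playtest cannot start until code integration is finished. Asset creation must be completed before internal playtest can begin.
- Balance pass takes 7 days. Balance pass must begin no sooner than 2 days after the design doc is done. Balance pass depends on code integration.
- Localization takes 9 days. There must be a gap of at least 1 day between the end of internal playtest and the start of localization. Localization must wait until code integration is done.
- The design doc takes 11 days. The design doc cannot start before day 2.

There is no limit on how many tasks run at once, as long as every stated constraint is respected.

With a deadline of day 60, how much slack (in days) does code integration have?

After its own release at day 2, the design doc can start at day 2 and finishes at day 13.
After the design doc (finishes day 13, plus 2-day gap → day 15), asset creation can start at day 15 and finishes at day 24.
For code integration: asset creation (finishes day 24, plus 3-day gap → day 27); the design doc (finishes day 13, plus 3-day gap → day 16). Taking the maximum gives a start of day 27, and it finishes at 27 + 5 = day 32.

Working backward from the deadline:
Cert submission has no dependents, so it just needs to finish by day 60. Starting by 60 − 11 = day 49 achieves that.
Since cert submission (must start by day 49) depends on it, localization must finish by day 49. Backing off its 9-day duration gives a latest start of day 40.
Internal playtest must finish before localization (must start by day 40, minus 1-day gap → day 39). With a 3-day duration, internal playtest must start by 39 − 3 = day 36.
To finish by day 60, balance pass (duration 7) must start no later than day 53.
Code integration has several dependents: internal playtest (must start by day 36); balance pass (must start by day 53); localization (must start by day 40). The earliest of those limits is day 36, so code integration must start by 36 − 5 = day 31.
So code integration can start as early as day 27 and as late as day 31, giving 31 − 27 = 4 days of slack.

4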